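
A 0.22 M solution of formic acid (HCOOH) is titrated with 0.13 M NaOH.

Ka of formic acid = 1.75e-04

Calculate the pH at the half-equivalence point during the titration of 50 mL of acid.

At half-equivalence [HA] = [A⁻], so Henderson-Hasselbalch gives pH = pKa = -log(1.75e-04) = 3.76.

pH = pKa = 3.76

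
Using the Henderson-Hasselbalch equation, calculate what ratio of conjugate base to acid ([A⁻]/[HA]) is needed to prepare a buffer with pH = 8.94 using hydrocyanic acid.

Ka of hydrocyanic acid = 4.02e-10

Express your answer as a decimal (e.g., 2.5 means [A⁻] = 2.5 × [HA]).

pKa = -log(4.02e-10) = 9.3958. pH = pKa + log([A⁻]/[HA]), so log([A⁻]/[HA]) = pH − pKa = 8.94 − 9.3958 = -0.4558. [A⁻]/[HA] = 10^(-0.4558) = 0.350

[A⁻]/[HA] = 0.350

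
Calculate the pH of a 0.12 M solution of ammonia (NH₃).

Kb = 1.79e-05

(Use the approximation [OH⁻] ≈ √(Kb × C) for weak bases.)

[OH⁻] = √(Kb × C) = √(1.79e-05 × 0.12) = 1.4656e-03. pOH = 2.83, pH = 14 - pOH

pH = 11.17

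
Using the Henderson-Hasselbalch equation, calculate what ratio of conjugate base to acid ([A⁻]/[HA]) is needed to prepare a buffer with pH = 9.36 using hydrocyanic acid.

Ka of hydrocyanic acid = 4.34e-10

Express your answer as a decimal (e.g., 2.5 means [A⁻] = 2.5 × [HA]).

pKa = -log(4.34e-10) = 9.3625. pH = pKa + log([A⁻]/[HA]), so log([A⁻]/[HA]) = pH − pKa = 9.36 − 9.3625 = -0.0025. [A⁻]/[HA] = 10^(-0.0025) = 0.994

[A⁻]/[HA] = 0.994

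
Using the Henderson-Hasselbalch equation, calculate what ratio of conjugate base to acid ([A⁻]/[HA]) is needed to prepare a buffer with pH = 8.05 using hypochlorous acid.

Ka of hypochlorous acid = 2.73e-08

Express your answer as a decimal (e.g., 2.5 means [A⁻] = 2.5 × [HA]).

pKa = -log(2.73e-08) = 7.5638. pH = pKa + log([A⁻]/[HA]), so log([A⁻]/[HA]) = pH − pKa = 8.05 − 7.5638 = 0.4862. [A⁻]/[HA] = 10^(0.4862) = 3.06

[A⁻]/[HA] = 3.06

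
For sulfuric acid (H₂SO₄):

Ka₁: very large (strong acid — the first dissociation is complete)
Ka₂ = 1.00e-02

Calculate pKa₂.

pKa₂ = -log(Ka₂) = -log(1.00e-02) = 2.00.

pK_{a2} = 2.00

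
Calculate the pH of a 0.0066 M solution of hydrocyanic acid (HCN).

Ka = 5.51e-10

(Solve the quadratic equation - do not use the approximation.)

x² + Ka×x - Ka×C = 0. Using quadratic formula: [H⁺] = 1.9067e-06

pH = 5.72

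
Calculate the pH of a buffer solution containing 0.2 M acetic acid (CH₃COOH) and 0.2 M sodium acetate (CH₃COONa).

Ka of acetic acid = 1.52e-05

pKa = -log(1.52e-05) = 4.82. pH = pKa + log([A⁻]/[HA]) = 4.82 + log(0.2/0.2)

pH = 4.82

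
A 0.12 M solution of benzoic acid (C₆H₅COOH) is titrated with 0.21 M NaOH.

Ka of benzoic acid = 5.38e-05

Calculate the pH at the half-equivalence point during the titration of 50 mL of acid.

At half-equivalence [HA] = [A⁻], so Henderson-Hasselbalch gives pH = pKa = -log(5.38e-05) = 4.27.

pH = pKa = 4.27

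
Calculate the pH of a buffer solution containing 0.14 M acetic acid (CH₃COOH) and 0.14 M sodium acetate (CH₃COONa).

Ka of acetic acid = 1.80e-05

pKa = -log(1.80e-05) = 4.74. pH = pKa + log([A⁻]/[HA]) = 4.74 + log(0.14/0.14)

pH = 4.74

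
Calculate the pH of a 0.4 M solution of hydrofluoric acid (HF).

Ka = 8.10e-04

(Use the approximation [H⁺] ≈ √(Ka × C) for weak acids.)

[H⁺] = √(Ka × C) = √(8.10e-04 × 0.4) = 1.8000e-02. pH = -log(1.8000e-02)

pH = 1.74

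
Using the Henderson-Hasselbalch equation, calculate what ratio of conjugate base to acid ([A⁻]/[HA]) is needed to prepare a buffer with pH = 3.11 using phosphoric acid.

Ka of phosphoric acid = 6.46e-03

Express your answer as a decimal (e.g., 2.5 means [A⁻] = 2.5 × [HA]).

pKa = -log(6.46e-03) = 2.1898. pH = pKa + log([A⁻]/[HA]), so log([A⁻]/[HA]) = pH − pKa = 3.11 − 2.1898 = 0.9202. [A⁻]/[HA] = 10^(0.9202) = 8.32

[A⁻]/[HA] = 8.32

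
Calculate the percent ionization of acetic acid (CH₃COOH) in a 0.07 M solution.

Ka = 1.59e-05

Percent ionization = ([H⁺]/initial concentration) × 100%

Using Ka equilibrium: x² + Ka×x - Ka×C = 0. Solving: [H⁺] = 1.0471e-03. Percent = (1.0471e-03/0.07) × 100

Percent ionization = 1.5%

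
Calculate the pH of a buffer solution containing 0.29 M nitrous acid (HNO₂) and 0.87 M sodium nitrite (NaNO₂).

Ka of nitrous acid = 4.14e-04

pKa = -log(4.14e-04) = 3.38. pH = pKa + log([A⁻]/[HA]) = 3.38 + log(0.87/0.29)

pH = 3.86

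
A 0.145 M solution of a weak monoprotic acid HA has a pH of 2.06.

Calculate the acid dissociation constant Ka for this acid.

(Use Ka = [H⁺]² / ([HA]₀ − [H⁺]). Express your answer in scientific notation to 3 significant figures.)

[H⁺] = 10^(−pH) = 10^(−2.06) = 8.710e-03 M. For HA ⇌ H⁺ + A⁻, Ka = [H⁺][A⁻]/[HA] = [H⁺]² / ([HA]₀ − [H⁺]) = (8.710e-03)² / (0.145 − 8.710e-03) = 5.57e-04.

K_a = 5.57e-04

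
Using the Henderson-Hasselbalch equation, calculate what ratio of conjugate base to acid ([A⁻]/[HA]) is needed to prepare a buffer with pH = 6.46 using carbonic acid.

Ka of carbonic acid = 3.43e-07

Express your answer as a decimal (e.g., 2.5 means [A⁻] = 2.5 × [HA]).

pKa = -log(3.43e-07) = 6.4647. pH = pKa + log([A⁻]/[HA]), so log([A⁻]/[HA]) = pH − pKa = 6.46 − 6.4647 = -0.0047. [A⁻]/[HA] = 10^(-0.0047) = 0.989

[A⁻]/[HA] = 0.989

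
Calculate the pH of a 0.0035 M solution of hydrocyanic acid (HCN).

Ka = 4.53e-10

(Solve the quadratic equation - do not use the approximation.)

x² + Ka×x - Ka×C = 0. Using quadratic formula: [H⁺] = 1.2589e-06

pH = 5.90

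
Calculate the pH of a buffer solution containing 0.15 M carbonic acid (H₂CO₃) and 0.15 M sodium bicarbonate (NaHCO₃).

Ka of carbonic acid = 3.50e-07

pKa = -log(3.50e-07) = 6.46. pH = pKa + log([A⁻]/[HA]) = 6.46 + log(0.15/0.15)

pH = 6.46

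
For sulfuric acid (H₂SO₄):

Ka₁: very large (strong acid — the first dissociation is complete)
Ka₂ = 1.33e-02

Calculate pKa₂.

pKa₂ = -log(Ka₂) = -log(1.33e-02) = 1.88.

pK_{a2} = 1.88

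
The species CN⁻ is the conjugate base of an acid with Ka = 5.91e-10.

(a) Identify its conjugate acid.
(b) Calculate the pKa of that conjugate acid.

(a) The conjugate acid is formed by adding one H⁺ to CN⁻, giving HCN. (b) pKa = -log(Ka) = -log(5.91e-10) = 9.23.

Conjugate acid: HCN; pK_a = 9.23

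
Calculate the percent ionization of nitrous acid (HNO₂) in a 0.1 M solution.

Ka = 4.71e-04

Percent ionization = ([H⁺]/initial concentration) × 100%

Using Ka equilibrium: x² + Ka×x - Ka×C = 0. Solving: [H⁺] = 6.6315e-03. Percent = (6.6315e-03/0.1) × 100

Percent ionization = 6.63%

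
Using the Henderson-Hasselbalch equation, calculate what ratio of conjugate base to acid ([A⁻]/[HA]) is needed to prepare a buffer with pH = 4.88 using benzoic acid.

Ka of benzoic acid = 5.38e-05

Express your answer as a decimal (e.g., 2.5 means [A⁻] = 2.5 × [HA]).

pKa = -log(5.38e-05) = 4.2692. pH = pKa + log([A⁻]/[HA]), so log([A⁻]/[HA]) = pH − pKa = 4.88 − 4.2692 = 0.6108. [A⁻]/[HA] = 10^(0.6108) = 4.08

[A⁻]/[HA] = 4.08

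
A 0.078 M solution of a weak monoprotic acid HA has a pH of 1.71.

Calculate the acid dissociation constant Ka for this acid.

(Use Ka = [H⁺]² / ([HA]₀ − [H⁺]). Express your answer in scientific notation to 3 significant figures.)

[H⁺] = 10^(−pH) = 10^(−1.71) = 1.950e-02 M. For HA ⇌ H⁺ + A⁻, Ka = [H⁺][A⁻]/[HA] = [H⁺]² / ([HA]₀ − [H⁺]) = (1.950e-02)² / (0.078 − 1.950e-02) = 6.50e-03.

K_a = 6.50e-03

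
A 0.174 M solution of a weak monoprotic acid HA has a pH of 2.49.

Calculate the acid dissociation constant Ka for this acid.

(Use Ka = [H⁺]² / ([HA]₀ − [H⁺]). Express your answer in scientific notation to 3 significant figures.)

[H⁺] = 10^(−pH) = 10^(−2.49) = 3.236e-03 M. For HA ⇌ H⁺ + A⁻, Ka = [H⁺][A⁻]/[HA] = [H⁺]² / ([HA]₀ − [H⁺]) = (3.236e-03)² / (0.174 − 3.236e-03) = 6.13e-05.

K_a = 6.13e-05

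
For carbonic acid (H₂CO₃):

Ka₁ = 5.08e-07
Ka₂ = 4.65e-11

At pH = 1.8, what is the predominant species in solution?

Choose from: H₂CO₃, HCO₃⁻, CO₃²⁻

pKa₁ = 6.29, pKa₂ = 10.33. For a polyprotic acid the predominant species crosses at each pKa: below pKa_n the protonated form dominates, above it the deprotonated form does. At pH = 1.8, the predominant species is H₂CO₃.

H₂CO₃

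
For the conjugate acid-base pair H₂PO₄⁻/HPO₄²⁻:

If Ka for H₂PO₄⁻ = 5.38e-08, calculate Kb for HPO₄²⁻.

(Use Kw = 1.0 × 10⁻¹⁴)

For a conjugate pair Ka × Kb = Kw, so Kb = Kw/Ka = 1.0 × 10⁻¹⁴ / 5.38e-08 = 1.86e-07.

K_b = 1.86e-07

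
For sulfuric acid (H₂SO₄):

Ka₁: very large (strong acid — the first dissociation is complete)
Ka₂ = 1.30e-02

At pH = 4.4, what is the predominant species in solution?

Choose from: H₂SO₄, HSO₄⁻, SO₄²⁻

The first dissociation is complete, so H₂SO₄ itself is never the predominant species in water; pKa₂ = -log(1.30e-02) = 1.89. For a polyprotic acid the predominant species crosses at each pKa: below pKa_n the protonated form dominates, above it the deprotonated form does. At pH = 4.4, the predominant species is SO₄²⁻.

SO₄²⁻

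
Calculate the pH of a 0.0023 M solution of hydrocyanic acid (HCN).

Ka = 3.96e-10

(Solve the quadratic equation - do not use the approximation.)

x² + Ka×x - Ka×C = 0. Using quadratic formula: [H⁺] = 9.5416e-07

pH = 6.02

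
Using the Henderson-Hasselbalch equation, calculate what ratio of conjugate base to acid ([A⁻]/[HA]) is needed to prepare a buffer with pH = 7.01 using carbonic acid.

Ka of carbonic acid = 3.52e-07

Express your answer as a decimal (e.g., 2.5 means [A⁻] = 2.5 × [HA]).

pKa = -log(3.52e-07) = 6.4535. pH = pKa + log([A⁻]/[HA]), so log([A⁻]/[HA]) = pH − pKa = 7.01 − 6.4535 = 0.5565. [A⁻]/[HA] = 10^(0.5565) = 3.60

[A⁻]/[HA] = 3.60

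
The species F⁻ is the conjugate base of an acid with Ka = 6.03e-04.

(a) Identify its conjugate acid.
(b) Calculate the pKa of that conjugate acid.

(a) The conjugate acid is formed by adding one H⁺ to F⁻, giving HF. (b) pKa = -log(Ka) = -log(6.03e-04) = 3.22.

Conjugate acid: HF; pK_a = 3.22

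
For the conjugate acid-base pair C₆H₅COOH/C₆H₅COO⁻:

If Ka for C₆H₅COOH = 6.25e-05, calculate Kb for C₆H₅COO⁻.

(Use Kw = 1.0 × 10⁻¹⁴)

For a conjugate pair Ka × Kb = Kw, so Kb = Kw/Ka = 1.0 × 10⁻¹⁴ / 6.25e-05 = 1.60e-10.

K_b = 1.60e-10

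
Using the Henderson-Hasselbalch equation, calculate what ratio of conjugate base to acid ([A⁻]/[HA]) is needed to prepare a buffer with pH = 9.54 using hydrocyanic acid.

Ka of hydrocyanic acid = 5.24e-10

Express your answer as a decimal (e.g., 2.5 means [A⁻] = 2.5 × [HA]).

pKa = -log(5.24e-10) = 9.2807. pH = pKa + log([A⁻]/[HA]), so log([A⁻]/[HA]) = pH − pKa = 9.54 − 9.2807 = 0.2593. [A⁻]/[HA] = 10^(0.2593) = 1.82

[A⁻]/[HA] = 1.82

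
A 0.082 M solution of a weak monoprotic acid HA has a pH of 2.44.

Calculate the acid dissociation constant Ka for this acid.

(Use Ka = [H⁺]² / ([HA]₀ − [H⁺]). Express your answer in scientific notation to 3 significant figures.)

[H⁺] = 10^(−pH) = 10^(−2.44) = 3.631e-03 M. For HA ⇌ H⁺ + A⁻, Ka = [H⁺][A⁻]/[HA] = [H⁺]² / ([HA]₀ − [H⁺]) = (3.631e-03)² / (0.082 − 3.631e-03) = 1.68e-04.

K_a = 1.68e-04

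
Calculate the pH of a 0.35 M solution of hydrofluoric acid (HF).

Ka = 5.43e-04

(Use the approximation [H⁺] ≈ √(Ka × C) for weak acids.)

[H⁺] = √(Ka × C) = √(5.43e-04 × 0.35) = 1.3786e-02. pH = -log(1.3786e-02)

pH = 1.86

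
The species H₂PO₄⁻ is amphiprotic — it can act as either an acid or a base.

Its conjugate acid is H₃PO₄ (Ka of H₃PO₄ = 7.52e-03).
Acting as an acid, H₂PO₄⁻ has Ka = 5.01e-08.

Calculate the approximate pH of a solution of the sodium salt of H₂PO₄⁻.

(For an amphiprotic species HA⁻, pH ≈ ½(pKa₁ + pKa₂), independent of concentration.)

pKa₁ = -log(7.52e-03) = 2.12; pKa₂ = -log(5.01e-08) = 7.30. For an amphiprotic species, pH ≈ ½(pKa₁ + pKa₂) = ½(2.12 + 7.30) = 4.71.

pH = 4.71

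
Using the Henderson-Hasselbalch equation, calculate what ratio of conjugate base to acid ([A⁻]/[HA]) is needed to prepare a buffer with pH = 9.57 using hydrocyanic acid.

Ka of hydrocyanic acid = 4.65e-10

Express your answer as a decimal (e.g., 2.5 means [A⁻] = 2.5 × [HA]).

pKa = -log(4.65e-10) = 9.3325. pH = pKa + log([A⁻]/[HA]), so log([A⁻]/[HA]) = pH − pKa = 9.57 − 9.3325 = 0.2375. [A⁻]/[HA] = 10^(0.2375) = 1.73

[A⁻]/[HA] = 1.73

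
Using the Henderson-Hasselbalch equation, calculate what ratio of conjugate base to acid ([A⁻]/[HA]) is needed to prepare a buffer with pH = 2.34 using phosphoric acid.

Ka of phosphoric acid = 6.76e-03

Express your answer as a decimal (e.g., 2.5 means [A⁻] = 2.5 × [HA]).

pKa = -log(6.76e-03) = 2.1701. pH = pKa + log([A⁻]/[HA]), so log([A⁻]/[HA]) = pH − pKa = 2.34 − 2.1701 = 0.1699. [A⁻]/[HA] = 10^(0.1699) = 1.48

[A⁻]/[HA] = 1.48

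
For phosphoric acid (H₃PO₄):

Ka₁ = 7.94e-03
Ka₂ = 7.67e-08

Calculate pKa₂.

pKa₂ = -log(Ka₂) = -log(7.67e-08) = 7.12.

pK_{a2} = 7.12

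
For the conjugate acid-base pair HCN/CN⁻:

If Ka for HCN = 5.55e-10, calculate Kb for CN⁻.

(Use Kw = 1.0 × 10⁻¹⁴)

For a conjugate pair Ka × Kb = Kw, so Kb = Kw/Ka = 1.0 × 10⁻¹⁴ / 5.55e-10 = 1.80e-05.

K_b = 1.80e-05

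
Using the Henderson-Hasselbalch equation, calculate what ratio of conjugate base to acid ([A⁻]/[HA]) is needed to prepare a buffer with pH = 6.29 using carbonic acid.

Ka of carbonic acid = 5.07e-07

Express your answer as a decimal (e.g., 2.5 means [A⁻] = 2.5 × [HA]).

pKa = -log(5.07e-07) = 6.2950. pH = pKa + log([A⁻]/[HA]), so log([A⁻]/[HA]) = pH − pKa = 6.29 − 6.2950 = -0.0050. [A⁻]/[HA] = 10^(-0.0050) = 0.989

[A⁻]/[HA] = 0.989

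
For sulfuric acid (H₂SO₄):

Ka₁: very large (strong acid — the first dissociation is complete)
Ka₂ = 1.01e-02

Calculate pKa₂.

pKa₂ = -log(Ka₂) = -log(1.01e-02) = 2.00.

pK_{a2} = 2.00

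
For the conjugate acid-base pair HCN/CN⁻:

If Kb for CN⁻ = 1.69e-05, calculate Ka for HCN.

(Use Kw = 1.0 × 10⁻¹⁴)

For a conjugate pair Ka × Kb = Kw, so Ka = Kw/Kb = 1.0 × 10⁻¹⁴ / 1.69e-05 = 5.92e-10.

K_a = 5.92e-10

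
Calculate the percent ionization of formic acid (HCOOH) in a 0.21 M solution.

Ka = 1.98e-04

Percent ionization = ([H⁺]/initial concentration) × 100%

Using Ka equilibrium: x² + Ka×x - Ka×C = 0. Solving: [H⁺] = 6.3500e-03. Percent = (6.3500e-03/0.21) × 100

Percent ionization = 3.02%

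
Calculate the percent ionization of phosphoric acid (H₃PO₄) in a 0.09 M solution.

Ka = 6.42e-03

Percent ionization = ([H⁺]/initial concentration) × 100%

Using Ka equilibrium: x² + Ka×x - Ka×C = 0. Solving: [H⁺] = 2.1041e-02. Percent = (2.1041e-02/0.09) × 100

Percent ionization = 23.4%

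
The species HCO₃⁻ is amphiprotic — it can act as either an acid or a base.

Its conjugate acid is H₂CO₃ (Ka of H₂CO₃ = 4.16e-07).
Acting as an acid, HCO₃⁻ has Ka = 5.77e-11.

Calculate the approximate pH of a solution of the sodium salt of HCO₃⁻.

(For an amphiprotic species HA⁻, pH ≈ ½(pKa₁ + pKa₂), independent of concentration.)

pKa₁ = -log(4.16e-07) = 6.38; pKa₂ = -log(5.77e-11) = 10.24. For an amphiprotic species, pH ≈ ½(pKa₁ + pKa₂) = ½(6.38 + 10.24) = 8.31.

pH = 8.31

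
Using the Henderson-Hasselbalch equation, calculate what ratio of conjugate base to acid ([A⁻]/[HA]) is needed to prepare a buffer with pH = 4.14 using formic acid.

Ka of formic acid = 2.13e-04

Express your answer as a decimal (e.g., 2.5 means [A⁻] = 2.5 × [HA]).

pKa = -log(2.13e-04) = 3.6716. pH = pKa + log([A⁻]/[HA]), so log([A⁻]/[HA]) = pH − pKa = 4.14 − 3.6716 = 0.4684. [A⁻]/[HA] = 10^(0.4684) = 2.94

[A⁻]/[HA] = 2.94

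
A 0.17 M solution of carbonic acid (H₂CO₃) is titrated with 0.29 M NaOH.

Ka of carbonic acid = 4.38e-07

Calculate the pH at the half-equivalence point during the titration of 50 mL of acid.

At half-equivalence [HA] = [A⁻], so Henderson-Hasselbalch gives pH = pKa = -log(4.38e-07) = 6.36.

pH = pKa = 6.36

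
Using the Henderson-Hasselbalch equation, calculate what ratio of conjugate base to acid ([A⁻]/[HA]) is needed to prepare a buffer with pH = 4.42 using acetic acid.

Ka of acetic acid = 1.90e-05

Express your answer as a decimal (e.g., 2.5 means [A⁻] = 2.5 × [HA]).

pKa = -log(1.90e-05) = 4.7212. pH = pKa + log([A⁻]/[HA]), so log([A⁻]/[HA]) = pH − pKa = 4.42 − 4.7212 = -0.3012. [A⁻]/[HA] = 10^(-0.3012) = 0.500

[A⁻]/[HA] = 0.500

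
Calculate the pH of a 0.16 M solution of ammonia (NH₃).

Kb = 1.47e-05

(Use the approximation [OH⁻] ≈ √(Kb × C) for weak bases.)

[OH⁻] = √(Kb × C) = √(1.47e-05 × 0.16) = 1.5336e-03. pOH = 2.81, pH = 14 - pOH

pH = 11.19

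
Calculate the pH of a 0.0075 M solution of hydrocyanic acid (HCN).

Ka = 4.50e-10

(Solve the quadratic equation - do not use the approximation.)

x² + Ka×x - Ka×C = 0. Using quadratic formula: [H⁺] = 1.8369e-06

pH = 5.74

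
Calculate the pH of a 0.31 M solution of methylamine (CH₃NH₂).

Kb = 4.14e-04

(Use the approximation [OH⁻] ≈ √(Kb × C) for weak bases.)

[OH⁻] = √(Kb × C) = √(4.14e-04 × 0.31) = 1.1329e-02. pOH = 1.95, pH = 14 - pOH

pH = 12.05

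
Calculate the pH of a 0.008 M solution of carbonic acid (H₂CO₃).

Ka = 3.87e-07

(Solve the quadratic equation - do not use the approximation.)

x² + Ka×x - Ka×C = 0. Using quadratic formula: [H⁺] = 5.5449e-05

pH = 4.26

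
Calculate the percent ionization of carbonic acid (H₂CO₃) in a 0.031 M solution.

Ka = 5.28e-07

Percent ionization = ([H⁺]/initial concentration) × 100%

Using Ka equilibrium: x² + Ka×x - Ka×C = 0. Solving: [H⁺] = 1.2767e-04. Percent = (1.2767e-04/0.031) × 100

Percent ionization = 0.412%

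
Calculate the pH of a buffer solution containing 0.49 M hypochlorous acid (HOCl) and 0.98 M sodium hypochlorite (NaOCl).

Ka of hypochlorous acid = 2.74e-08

pKa = -log(2.74e-08) = 7.56. pH = pKa + log([A⁻]/[HA]) = 7.56 + log(0.98/0.49)

pH = 7.86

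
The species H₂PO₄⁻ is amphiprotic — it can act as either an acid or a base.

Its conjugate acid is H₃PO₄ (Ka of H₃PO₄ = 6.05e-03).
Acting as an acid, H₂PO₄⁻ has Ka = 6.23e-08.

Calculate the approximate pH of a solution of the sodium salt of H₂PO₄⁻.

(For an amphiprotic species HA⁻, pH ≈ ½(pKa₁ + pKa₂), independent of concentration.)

pKa₁ = -log(6.05e-03) = 2.22; pKa₂ = -log(6.23e-08) = 7.21. For an amphiprotic species, pH ≈ ½(pKa₁ + pKa₂) = ½(2.22 + 7.21) = 4.71.

pH = 4.71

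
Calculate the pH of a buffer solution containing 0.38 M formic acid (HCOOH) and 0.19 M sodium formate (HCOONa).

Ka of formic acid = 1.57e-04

pKa = -log(1.57e-04) = 3.80. pH = pKa + log([A⁻]/[HA]) = 3.80 + log(0.19/0.38)

pH = 3.50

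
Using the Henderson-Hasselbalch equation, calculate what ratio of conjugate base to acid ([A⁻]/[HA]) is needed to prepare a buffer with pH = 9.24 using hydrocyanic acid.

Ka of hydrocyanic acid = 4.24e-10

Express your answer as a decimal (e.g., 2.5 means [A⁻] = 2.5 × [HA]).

pKa = -log(4.24e-10) = 9.3726. pH = pKa + log([A⁻]/[HA]), so log([A⁻]/[HA]) = pH − pKa = 9.24 − 9.3726 = -0.1326. [A⁻]/[HA] = 10^(-0.1326) = 0.737

[A⁻]/[HA] = 0.737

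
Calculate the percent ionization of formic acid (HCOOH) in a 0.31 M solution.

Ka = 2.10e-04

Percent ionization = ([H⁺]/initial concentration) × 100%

Using Ka equilibrium: x² + Ka×x - Ka×C = 0. Solving: [H⁺] = 7.9641e-03. Percent = (7.9641e-03/0.31) × 100

Percent ionization = 2.57%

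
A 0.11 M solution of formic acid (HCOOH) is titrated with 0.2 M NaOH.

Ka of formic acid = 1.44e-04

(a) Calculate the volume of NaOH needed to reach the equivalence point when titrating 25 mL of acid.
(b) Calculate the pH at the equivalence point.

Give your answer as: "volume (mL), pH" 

moles acid = 0.11 × 25/1000 = 0.00275 mol; V_base = moles/0.2 × 1000 = 13.7 mL. At equivalence only the conjugate base is present: [A⁻] = 0.00275/0.039 = 7.0968e-02 M. Kb = Kw/Ka = 6.94e-11; [OH⁻] = √(Kb × [A⁻]) = 2.2200e-06; pOH = 5.65; pH = 14 - pOH = 8.35.

V = 13.7 mL, pH = 8.35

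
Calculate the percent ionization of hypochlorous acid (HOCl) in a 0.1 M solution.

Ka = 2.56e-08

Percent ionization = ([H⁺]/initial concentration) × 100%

Using Ka equilibrium: x² + Ka×x - Ka×C = 0. Solving: [H⁺] = 5.0584e-05. Percent = (5.0584e-05/0.1) × 100

Percent ionization = 0.0506%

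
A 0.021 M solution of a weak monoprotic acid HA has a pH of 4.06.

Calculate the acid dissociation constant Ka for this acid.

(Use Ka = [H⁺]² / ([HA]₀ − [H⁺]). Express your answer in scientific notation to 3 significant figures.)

[H⁺] = 10^(−pH) = 10^(−4.06) = 8.710e-05 M. For HA ⇌ H⁺ + A⁻, Ka = [H⁺][A⁻]/[HA] = [H⁺]² / ([HA]₀ − [H⁺]) = (8.710e-05)² / (0.021 − 8.710e-05) = 3.63e-07.

K_a = 3.63e-07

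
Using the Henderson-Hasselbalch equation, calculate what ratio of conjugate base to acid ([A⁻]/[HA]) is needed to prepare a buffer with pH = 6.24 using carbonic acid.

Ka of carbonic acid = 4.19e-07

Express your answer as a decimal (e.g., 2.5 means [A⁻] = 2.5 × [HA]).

pKa = -log(4.19e-07) = 6.3778. pH = pKa + log([A⁻]/[HA]), so log([A⁻]/[HA]) = pH − pKa = 6.24 − 6.3778 = -0.1378. [A⁻]/[HA] = 10^(-0.1378) = 0.728

[A⁻]/[HA] = 0.728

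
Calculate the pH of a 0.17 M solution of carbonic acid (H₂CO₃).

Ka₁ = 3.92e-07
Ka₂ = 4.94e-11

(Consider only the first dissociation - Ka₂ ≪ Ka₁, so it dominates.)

First dissociation dominates. From Ka₁ = [H⁺][HA⁻]/[H₂A], x² + Ka₁·x − Ka₁·C = 0 with C = 0.17 M and Ka₁ = 3.92e-07. Solving: [H⁺] = (−Ka₁ + √(Ka₁² + 4·Ka₁·C)) / 2 = 2.5795e-04 M. pH = -log(2.5795e-04) = 3.59.

pH = 3.59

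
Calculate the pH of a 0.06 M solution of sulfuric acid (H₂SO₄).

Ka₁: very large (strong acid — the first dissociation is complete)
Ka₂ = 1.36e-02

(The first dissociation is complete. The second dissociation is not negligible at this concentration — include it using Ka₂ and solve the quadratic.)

First dissociation is complete: [H⁺]₀ = [HSO₄⁻]₀ = C = 0.06 M. Second dissociation HSO₄⁻ ⇌ H⁺ + SO₄²⁻: let x = [SO₄²⁻]. Ka₂ = (C + x)·x / (C − x) = 1.36e-02 → x² + (C + Ka₂)·x − Ka₂·C = 0 → x² + 0.07360·x − 8.160e-04 = 0. x = (−0.07360 + √(0.07360² + 4 × 8.160e-04)) / 2 = 9.7858e-03 M. [H⁺] = C + x = 0.06 + 9.7858e-03 = 6.9786e-02 M. pH = -log(6.9786e-02) = 1.16.

pH = 1.16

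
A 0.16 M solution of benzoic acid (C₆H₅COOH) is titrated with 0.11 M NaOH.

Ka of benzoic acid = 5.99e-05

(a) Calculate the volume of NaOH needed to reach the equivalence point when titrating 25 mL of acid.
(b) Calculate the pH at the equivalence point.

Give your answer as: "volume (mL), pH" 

moles acid = 0.16 × 25/1000 = 0.004 mol; V_base = moles/0.11 × 1000 = 36.4 mL. At equivalence only the conjugate base is present: [A⁻] = 0.004/0.061 = 6.5185e-02 M. Kb = Kw/Ka = 1.67e-10; [OH⁻] = √(Kb × [A⁻]) = 3.2988e-06; pOH = 5.48; pH = 14 - pOH = 8.52.

V = 36.4 mL, pH = 8.52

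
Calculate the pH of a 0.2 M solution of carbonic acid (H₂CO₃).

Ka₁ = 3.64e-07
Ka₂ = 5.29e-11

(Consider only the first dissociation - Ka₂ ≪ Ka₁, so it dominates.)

First dissociation dominates. From Ka₁ = [H⁺][HA⁻]/[H₂A], x² + Ka₁·x − Ka₁·C = 0 with C = 0.2 M and Ka₁ = 3.64e-07. Solving: [H⁺] = (−Ka₁ + √(Ka₁² + 4·Ka₁·C)) / 2 = 2.6963e-04 M. pH = -log(2.6963e-04) = 3.57.

pH = 3.57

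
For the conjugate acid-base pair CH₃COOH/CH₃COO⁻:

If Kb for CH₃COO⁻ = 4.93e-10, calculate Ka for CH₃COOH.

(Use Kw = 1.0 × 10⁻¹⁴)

For a conjugate pair Ka × Kb = Kw, so Ka = Kw/Kb = 1.0 × 10⁻¹⁴ / 4.93e-10 = 2.03e-05.

K_a = 2.03e-05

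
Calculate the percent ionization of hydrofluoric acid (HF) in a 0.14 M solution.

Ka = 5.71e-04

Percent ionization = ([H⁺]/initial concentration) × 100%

Using Ka equilibrium: x² + Ka×x - Ka×C = 0. Solving: [H⁺] = 8.6600e-03. Percent = (8.6600e-03/0.14) × 100

Percent ionization = 6.19%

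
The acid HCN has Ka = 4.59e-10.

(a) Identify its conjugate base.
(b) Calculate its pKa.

(a) The conjugate base is formed by removing one H⁺ from HCN, giving CN⁻. (b) pKa = -log(Ka) = -log(4.59e-10) = 9.34.

Conjugate base: CN⁻; pK_a = 9.34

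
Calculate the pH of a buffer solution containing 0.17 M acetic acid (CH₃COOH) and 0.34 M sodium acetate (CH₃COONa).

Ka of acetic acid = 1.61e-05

pKa = -log(1.61e-05) = 4.79. pH = pKa + log([A⁻]/[HA]) = 4.79 + log(0.34/0.17)

pH = 5.09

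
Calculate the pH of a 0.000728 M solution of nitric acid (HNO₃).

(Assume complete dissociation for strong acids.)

[H⁺] = 0.000728 M for strong acid. pH = -log[H⁺] = -log(0.000728)

pH = 3.14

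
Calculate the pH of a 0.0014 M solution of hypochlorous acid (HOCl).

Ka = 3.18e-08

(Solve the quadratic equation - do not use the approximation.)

x² + Ka×x - Ka×C = 0. Using quadratic formula: [H⁺] = 6.6564e-06

pH = 5.18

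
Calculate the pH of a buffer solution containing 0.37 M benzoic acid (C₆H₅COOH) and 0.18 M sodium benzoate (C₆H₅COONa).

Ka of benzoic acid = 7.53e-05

pKa = -log(7.53e-05) = 4.12. pH = pKa + log([A⁻]/[HA]) = 4.12 + log(0.18/0.37)

pH = 3.81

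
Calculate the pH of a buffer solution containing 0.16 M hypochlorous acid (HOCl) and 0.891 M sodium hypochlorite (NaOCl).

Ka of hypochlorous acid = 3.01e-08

pKa = -log(3.01e-08) = 7.52. pH = pKa + log([A⁻]/[HA]) = 7.52 + log(0.891/0.16)

pH = 8.27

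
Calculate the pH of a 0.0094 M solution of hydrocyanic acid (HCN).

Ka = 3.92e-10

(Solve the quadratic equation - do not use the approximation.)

x² + Ka×x - Ka×C = 0. Using quadratic formula: [H⁺] = 1.9194e-06

pH = 5.72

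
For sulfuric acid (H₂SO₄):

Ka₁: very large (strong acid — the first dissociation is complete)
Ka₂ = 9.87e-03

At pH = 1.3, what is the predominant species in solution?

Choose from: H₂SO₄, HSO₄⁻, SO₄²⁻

The first dissociation is complete, so H₂SO₄ itself is never the predominant species in water; pKa₂ = -log(9.87e-03) = 2.01. For a polyprotic acid the predominant species crosses at each pKa: below pKa_n the protonated form dominates, above it the deprotonated form does. At pH = 1.3, the predominant species is HSO₄⁻.

HSO₄⁻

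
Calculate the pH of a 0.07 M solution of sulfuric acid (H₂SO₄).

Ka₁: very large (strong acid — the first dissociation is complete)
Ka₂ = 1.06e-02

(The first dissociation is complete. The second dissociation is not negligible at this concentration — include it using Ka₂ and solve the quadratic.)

First dissociation is complete: [H⁺]₀ = [HSO₄⁻]₀ = C = 0.07 M. Second dissociation HSO₄⁻ ⇌ H⁺ + SO₄²⁻: let x = [SO₄²⁻]. Ka₂ = (C + x)·x / (C − x) = 1.06e-02 → x² + (C + Ka₂)·x − Ka₂·C = 0 → x² + 0.08060·x − 7.420e-04 = 0. x = (−0.08060 + √(0.08060² + 4 × 7.420e-04)) / 2 = 8.3425e-03 M. [H⁺] = C + x = 0.07 + 8.3425e-03 = 7.8342e-02 M. pH = -log(7.8342e-02) = 1.11.

pH = 1.11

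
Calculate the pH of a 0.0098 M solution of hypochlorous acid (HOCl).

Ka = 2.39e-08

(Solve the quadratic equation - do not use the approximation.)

x² + Ka×x - Ka×C = 0. Using quadratic formula: [H⁺] = 1.5292e-05

pH = 4.82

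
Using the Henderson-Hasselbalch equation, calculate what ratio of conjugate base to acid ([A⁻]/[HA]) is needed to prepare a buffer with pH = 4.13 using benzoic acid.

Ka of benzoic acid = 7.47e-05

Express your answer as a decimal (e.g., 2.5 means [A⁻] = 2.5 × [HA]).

pKa = -log(7.47e-05) = 4.1267. pH = pKa + log([A⁻]/[HA]), so log([A⁻]/[HA]) = pH − pKa = 4.13 − 4.1267 = 0.0033. [A⁻]/[HA] = 10^(0.0033) = 1.01

[A⁻]/[HA] = 1.01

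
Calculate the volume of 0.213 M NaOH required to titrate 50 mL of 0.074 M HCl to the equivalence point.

At equivalence: moles acid = moles base. moles HCl = 0.074 × 50/1000 = 0.0037 mol. V_base = moles / 0.213 × 1000 = 17.4 mL.

V_{base} = 17.4 mL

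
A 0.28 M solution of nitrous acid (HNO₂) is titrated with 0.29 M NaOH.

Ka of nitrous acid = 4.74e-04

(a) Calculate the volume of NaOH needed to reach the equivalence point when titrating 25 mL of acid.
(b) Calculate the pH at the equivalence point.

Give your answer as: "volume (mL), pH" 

moles acid = 0.28 × 25/1000 = 0.007 mol; V_base = moles/0.29 × 1000 = 24.1 mL. At equivalence only the conjugate base is present: [A⁻] = 0.007/0.049 = 1.4246e-01 M. Kb = Kw/Ka = 2.11e-11; [OH⁻] = √(Kb × [A⁻]) = 1.7336e-06; pOH = 5.76; pH = 14 - pOH = 8.24.

V = 24.1 mL, pH = 8.24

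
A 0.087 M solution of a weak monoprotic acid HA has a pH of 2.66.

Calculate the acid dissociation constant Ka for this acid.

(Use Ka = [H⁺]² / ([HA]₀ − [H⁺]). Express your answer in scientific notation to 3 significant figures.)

[H⁺] = 10^(−pH) = 10^(−2.66) = 2.188e-03 M. For HA ⇌ H⁺ + A⁻, Ka = [H⁺][A⁻]/[HA] = [H⁺]² / ([HA]₀ − [H⁺]) = (2.188e-03)² / (0.087 − 2.188e-03) = 5.64e-05.

K_a = 5.64e-05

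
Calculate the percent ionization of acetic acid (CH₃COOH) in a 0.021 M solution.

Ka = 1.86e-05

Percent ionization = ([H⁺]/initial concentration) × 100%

Using Ka equilibrium: x² + Ka×x - Ka×C = 0. Solving: [H⁺] = 6.1575e-04. Percent = (6.1575e-04/0.021) × 100

Percent ionization = 2.93%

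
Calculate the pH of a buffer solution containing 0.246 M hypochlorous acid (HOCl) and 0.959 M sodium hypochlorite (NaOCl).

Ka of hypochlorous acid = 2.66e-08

pKa = -log(2.66e-08) = 7.58. pH = pKa + log([A⁻]/[HA]) = 7.58 + log(0.959/0.246)

pH = 8.17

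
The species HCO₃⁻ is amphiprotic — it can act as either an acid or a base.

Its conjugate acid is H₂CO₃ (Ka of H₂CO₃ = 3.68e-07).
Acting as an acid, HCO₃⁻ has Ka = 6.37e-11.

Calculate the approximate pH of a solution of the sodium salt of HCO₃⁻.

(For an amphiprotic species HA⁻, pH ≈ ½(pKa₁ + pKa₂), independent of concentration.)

pKa₁ = -log(3.68e-07) = 6.43; pKa₂ = -log(6.37e-11) = 10.20. For an amphiprotic species, pH ≈ ½(pKa₁ + pKa₂) = ½(6.43 + 10.20) = 8.32.

pH = 8.32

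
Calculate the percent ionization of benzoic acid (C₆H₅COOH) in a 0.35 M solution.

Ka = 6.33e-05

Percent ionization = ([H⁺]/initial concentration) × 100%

Using Ka equilibrium: x² + Ka×x - Ka×C = 0. Solving: [H⁺] = 4.6754e-03. Percent = (4.6754e-03/0.35) × 100

Percent ionization = 1.34%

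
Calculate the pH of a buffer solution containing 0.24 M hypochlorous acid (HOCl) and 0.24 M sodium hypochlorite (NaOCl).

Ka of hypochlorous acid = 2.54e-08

pKa = -log(2.54e-08) = 7.60. pH = pKa + log([A⁻]/[HA]) = 7.60 + log(0.24/0.24)

pH = 7.60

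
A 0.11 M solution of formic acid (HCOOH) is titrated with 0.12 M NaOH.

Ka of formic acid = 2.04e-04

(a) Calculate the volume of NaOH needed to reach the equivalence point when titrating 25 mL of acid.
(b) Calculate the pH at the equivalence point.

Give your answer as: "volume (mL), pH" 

moles acid = 0.11 × 25/1000 = 0.00275 mol; V_base = moles/0.12 × 1000 = 22.9 mL. At equivalence only the conjugate base is present: [A⁻] = 0.00275/0.048 = 5.7391e-02 M. Kb = Kw/Ka = 4.90e-11; [OH⁻] = √(Kb × [A⁻]) = 1.6773e-06; pOH = 5.78; pH = 14 - pOH = 8.22.

V = 22.9 mL, pH = 8.22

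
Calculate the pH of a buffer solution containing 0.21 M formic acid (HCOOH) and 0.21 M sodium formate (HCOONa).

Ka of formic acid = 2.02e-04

pKa = -log(2.02e-04) = 3.69. pH = pKa + log([A⁻]/[HA]) = 3.69 + log(0.21/0.21)

pH = 3.69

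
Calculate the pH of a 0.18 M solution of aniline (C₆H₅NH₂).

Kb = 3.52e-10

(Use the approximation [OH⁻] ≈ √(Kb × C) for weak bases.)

[OH⁻] = √(Kb × C) = √(3.52e-10 × 0.18) = 7.9599e-06. pOH = 5.10, pH = 14 - pOH

pH = 8.90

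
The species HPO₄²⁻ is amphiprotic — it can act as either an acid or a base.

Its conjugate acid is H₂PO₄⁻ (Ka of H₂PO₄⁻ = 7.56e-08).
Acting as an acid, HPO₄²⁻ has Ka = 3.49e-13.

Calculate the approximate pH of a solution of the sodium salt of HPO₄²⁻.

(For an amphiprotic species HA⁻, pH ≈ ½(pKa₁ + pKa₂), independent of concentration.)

pKa₁ = -log(7.56e-08) = 7.12; pKa₂ = -log(3.49e-13) = 12.46. For an amphiprotic species, pH ≈ ½(pKa₁ + pKa₂) = ½(7.12 + 12.46) = 9.79.

pH = 9.79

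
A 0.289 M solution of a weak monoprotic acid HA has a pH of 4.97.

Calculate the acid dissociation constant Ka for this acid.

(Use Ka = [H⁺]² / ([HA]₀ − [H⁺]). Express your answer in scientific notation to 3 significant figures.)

[H⁺] = 10^(−pH) = 10^(−4.97) = 1.072e-05 M. For HA ⇌ H⁺ + A⁻, Ka = [H⁺][A⁻]/[HA] = [H⁺]² / ([HA]₀ − [H⁺]) = (1.072e-05)² / (0.289 − 1.072e-05) = 3.97e-10.

K_a = 3.97e-10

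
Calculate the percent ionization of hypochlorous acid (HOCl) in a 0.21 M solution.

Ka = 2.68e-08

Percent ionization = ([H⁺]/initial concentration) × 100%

Using Ka equilibrium: x² + Ka×x - Ka×C = 0. Solving: [H⁺] = 7.5007e-05. Percent = (7.5007e-05/0.21) × 100

Percent ionization = 0.0357%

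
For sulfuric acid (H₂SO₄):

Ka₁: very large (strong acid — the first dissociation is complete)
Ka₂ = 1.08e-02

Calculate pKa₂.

pKa₂ = -log(Ka₂) = -log(1.08e-02) = 1.97.

pK_{a2} = 1.97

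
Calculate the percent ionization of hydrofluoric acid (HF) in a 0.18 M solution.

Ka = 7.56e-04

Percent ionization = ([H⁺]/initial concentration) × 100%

Using Ka equilibrium: x² + Ka×x - Ka×C = 0. Solving: [H⁺] = 1.1293e-02. Percent = (1.1293e-02/0.18) × 100

Percent ionization = 6.27%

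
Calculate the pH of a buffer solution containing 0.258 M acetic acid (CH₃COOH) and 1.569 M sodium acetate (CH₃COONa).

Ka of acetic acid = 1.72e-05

pKa = -log(1.72e-05) = 4.76. pH = pKa + log([A⁻]/[HA]) = 4.76 + log(1.569/0.258)

pH = 5.55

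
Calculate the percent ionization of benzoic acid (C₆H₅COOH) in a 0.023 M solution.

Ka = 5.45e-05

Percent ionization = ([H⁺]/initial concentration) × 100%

Using Ka equilibrium: x² + Ka×x - Ka×C = 0. Solving: [H⁺] = 1.0927e-03. Percent = (1.0927e-03/0.023) × 100

Percent ionization = 4.75%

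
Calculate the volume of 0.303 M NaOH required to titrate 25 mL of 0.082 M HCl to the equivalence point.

At equivalence: moles acid = moles base. moles HCl = 0.082 × 25/1000 = 0.00205 mol. V_base = moles / 0.303 × 1000 = 6.8 mL.

V_{base} = 6.8 mL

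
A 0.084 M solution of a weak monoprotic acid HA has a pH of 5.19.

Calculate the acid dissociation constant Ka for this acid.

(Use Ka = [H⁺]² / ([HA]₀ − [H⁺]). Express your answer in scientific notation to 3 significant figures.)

[H⁺] = 10^(−pH) = 10^(−5.19) = 6.457e-06 M. For HA ⇌ H⁺ + A⁻, Ka = [H⁺][A⁻]/[HA] = [H⁺]² / ([HA]₀ − [H⁺]) = (6.457e-06)² / (0.084 − 6.457e-06) = 4.96e-10.

K_a = 4.96e-10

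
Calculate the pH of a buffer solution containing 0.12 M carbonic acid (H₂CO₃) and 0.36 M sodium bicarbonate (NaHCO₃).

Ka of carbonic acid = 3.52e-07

pKa = -log(3.52e-07) = 6.45. pH = pKa + log([A⁻]/[HA]) = 6.45 + log(0.36/0.12)

pH = 6.93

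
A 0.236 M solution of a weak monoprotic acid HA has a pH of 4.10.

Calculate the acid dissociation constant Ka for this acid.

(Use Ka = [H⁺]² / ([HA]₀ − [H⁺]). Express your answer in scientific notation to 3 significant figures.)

[H⁺] = 10^(−pH) = 10^(−4.10) = 7.943e-05 M. For HA ⇌ H⁺ + A⁻, Ka = [H⁺][A⁻]/[HA] = [H⁺]² / ([HA]₀ − [H⁺]) = (7.943e-05)² / (0.236 − 7.943e-05) = 2.67e-08.

K_a = 2.67e-08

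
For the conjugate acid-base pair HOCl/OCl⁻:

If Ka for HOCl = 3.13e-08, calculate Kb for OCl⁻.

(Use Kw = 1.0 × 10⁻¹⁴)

For a conjugate pair Ka × Kb = Kw, so Kb = Kw/Ka = 1.0 × 10⁻¹⁴ / 3.13e-08 = 3.19e-07.

K_b = 3.19e-07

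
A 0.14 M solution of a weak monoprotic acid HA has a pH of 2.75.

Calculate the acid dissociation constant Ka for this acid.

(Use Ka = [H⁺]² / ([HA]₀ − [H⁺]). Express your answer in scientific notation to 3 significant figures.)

[H⁺] = 10^(−pH) = 10^(−2.75) = 1.778e-03 M. For HA ⇌ H⁺ + A⁻, Ka = [H⁺][A⁻]/[HA] = [H⁺]² / ([HA]₀ − [H⁺]) = (1.778e-03)² / (0.14 − 1.778e-03) = 2.29e-05.

K_a = 2.29e-05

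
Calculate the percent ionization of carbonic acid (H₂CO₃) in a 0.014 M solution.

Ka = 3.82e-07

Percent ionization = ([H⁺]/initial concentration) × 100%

Using Ka equilibrium: x² + Ka×x - Ka×C = 0. Solving: [H⁺] = 7.2939e-05. Percent = (7.2939e-05/0.014) × 100

Percent ionization = 0.521%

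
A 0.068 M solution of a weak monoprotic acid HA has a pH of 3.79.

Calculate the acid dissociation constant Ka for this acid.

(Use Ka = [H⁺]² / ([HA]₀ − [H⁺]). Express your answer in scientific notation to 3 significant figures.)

[H⁺] = 10^(−pH) = 10^(−3.79) = 1.622e-04 M. For HA ⇌ H⁺ + A⁻, Ka = [H⁺][A⁻]/[HA] = [H⁺]² / ([HA]₀ − [H⁺]) = (1.622e-04)² / (0.068 − 1.622e-04) = 3.88e-07.

K_a = 3.88e-07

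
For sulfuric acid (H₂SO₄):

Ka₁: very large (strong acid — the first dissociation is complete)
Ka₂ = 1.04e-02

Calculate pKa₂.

pKa₂ = -log(Ka₂) = -log(1.04e-02) = 1.98.

pK_{a2} = 1.98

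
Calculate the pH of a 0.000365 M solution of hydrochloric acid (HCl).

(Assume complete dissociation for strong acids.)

[H⁺] = 0.000365 M for strong acid. pH = -log[H⁺] = -log(0.000365)

pH = 3.44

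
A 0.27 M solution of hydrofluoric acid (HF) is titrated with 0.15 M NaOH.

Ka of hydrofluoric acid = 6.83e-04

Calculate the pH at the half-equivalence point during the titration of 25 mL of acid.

At half-equivalence [HA] = [A⁻], so Henderson-Hasselbalch gives pH = pKa = -log(6.83e-04) = 3.17.

pH = pKa = 3.17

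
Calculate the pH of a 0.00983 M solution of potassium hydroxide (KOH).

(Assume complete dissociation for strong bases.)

[OH⁻] = 0.00983 M for strong base. pOH = -log[OH⁻] = 2.01, pH = 14 - pOH

pH = 11.99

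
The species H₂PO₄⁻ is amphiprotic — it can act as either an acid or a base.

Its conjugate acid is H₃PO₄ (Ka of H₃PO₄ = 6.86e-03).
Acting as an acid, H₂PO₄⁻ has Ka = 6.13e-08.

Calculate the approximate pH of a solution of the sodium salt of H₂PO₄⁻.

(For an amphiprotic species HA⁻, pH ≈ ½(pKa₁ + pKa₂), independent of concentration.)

pKa₁ = -log(6.86e-03) = 2.16; pKa₂ = -log(6.13e-08) = 7.21. For an amphiprotic species, pH ≈ ½(pKa₁ + pKa₂) = ½(2.16 + 7.21) = 4.69.

pH = 4.69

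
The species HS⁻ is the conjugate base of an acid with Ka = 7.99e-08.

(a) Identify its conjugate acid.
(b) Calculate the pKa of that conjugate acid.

(a) The conjugate acid is formed by adding one H⁺ to HS⁻, giving H₂S. (b) pKa = -log(Ka) = -log(7.99e-08) = 7.10.

Conjugate acid: H₂S; pK_a = 7.10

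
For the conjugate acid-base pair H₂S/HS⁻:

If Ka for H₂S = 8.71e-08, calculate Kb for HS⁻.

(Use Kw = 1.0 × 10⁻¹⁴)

For a conjugate pair Ka × Kb = Kw, so Kb = Kw/Ka = 1.0 × 10⁻¹⁴ / 8.71e-08 = 1.15e-07.

K_b = 1.15e-07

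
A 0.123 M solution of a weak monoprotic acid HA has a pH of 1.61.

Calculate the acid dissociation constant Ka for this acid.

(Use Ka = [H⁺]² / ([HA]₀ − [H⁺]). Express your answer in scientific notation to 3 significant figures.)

[H⁺] = 10^(−pH) = 10^(−1.61) = 2.455e-02 M. For HA ⇌ H⁺ + A⁻, Ka = [H⁺][A⁻]/[HA] = [H⁺]² / ([HA]₀ − [H⁺]) = (2.455e-02)² / (0.123 − 2.455e-02) = 6.12e-03.

K_a = 6.12e-03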